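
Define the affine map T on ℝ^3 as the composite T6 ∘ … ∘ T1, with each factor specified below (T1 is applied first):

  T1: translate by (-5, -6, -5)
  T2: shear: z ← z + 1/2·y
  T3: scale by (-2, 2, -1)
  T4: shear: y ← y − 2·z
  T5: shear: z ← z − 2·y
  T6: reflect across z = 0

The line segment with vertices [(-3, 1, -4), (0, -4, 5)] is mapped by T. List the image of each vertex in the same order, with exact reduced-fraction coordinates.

T1 translate by (-5, -6, -5): (-3, 1, -4) → (-8, -5, -9); (0, -4, 5) → (-5, -10, 0)
T2 shear: z ← z + 1/2·y: (-8, -5, -9) → (-8, -5, -23/2); (-5, -10, 0) → (-5, -10, -5)
T3 scale by (-2, 2, -1): (-8, -5, -23/2) → (16, -10, 23/2); (-5, -10, -5) → (10, -20, 5)
T4 shear: y ← y − 2·z: (16, -10, 23/2) → (16, -33, 23/2); (10, -20, 5) → (10, -30, 5)
T5 shear: z ← z − 2·y: (16, -33, 23/2) → (16, -33, 155/2); (10, -30, 5) → (10, -30, 65)
T6 reflect across z = 0: (16, -33, 155/2) → (16, -33, -155/2); (10, -30, 65) → (10, -30, -65)

image vertices: (16, -33, -155/2), (10, -30, -65)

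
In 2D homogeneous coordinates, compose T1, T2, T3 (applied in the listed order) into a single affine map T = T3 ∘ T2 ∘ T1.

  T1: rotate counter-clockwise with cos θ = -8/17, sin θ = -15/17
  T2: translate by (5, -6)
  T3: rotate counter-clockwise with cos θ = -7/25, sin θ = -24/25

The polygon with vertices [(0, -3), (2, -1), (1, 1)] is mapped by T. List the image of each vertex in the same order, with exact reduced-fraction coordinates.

image vertices: (-2152/425, -414/425), (-3354/425, -428/425), (-3644/425, -1333/425)

T1 rotate counter-clockwise with cos θ = -8/17, sin θ = -15/17: (0, -3) → (-45/17, 24/17); (2, -1) → (-31/17, -22/17); (1, 1) → (7/17, -23/17)
T2 translate by (5, -6): (-45/17, 24/17) → (40/17, -78/17); (-31/17, -22/17) → (54/17, -124/17); (7/17, -23/17) → (92/17, -125/17)
T3 rotate counter-clockwise with cos θ = -7/25, sin θ = -24/25: (40/17, -78/17) → (-2152/425, -414/425); (54/17, -124/17) → (-3354/425, -428/425); (92/17, -125/17) → (-3644/425, -1333/425)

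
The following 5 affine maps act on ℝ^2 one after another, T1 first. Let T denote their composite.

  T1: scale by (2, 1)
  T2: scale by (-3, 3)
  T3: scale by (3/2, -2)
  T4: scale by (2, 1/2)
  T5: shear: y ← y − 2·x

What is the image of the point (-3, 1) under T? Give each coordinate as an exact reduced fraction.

T(p) = (54, -111)

T1 scale by (2, 1): (-3, 1) → (-6, 1)
T2 scale by (-3, 3): (-6, 1) → (18, 3)
T3 scale by (3/2, -2): (18, 3) → (27, -6)
T4 scale by (2, 1/2): (27, -6) → (54, -3)
T5 shear: y ← y − 2·x: (54, -3) → (54, -111)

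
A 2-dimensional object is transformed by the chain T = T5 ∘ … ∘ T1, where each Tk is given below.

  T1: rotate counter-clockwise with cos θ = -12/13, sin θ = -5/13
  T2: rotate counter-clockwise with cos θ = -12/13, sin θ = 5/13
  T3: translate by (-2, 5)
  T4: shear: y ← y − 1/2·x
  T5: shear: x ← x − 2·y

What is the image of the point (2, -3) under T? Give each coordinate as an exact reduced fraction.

T(p) = (-4, 2)

T1 rotate counter-clockwise with cos θ = -12/13, sin θ = -5/13: (2, -3) → (-3, 2)
T2 rotate counter-clockwise with cos θ = -12/13, sin θ = 5/13: (-3, 2) → (2, -3)
T3 translate by (-2, 5): (2, -3) → (0, 2)
T4 shear: y ← y − 1/2·x: (0, 2) → (0, 2)
T5 shear: x ← x − 2·y: (0, 2) → (-4, 2)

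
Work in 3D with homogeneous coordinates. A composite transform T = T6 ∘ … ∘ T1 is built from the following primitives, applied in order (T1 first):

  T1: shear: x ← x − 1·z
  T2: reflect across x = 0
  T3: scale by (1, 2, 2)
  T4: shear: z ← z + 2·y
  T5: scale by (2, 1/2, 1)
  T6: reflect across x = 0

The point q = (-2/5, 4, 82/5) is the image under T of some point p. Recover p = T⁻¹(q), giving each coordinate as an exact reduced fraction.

p = (0, 4, 1/5)

T1 = [1 0 -1 0; 0 1 0 0; 0 0 1 0; 0 0 0 1]
T2·T1 = [-1 0 1 0; 0 1 0 0; 0 0 1 0; 0 0 0 1]
T3·…·T1 = [-1 0 1 0; 0 2 0 0; 0 0 2 0; 0 0 0 1]
T4·…·T1 = [-1 0 1 0; 0 2 0 0; 0 4 2 0; 0 0 0 1]
T5·…·T1 = [-2 0 2 0; 0 1 0 0; 0 4 2 0; 0 0 0 1]
T6·…·T1 = [2 0 -2 0; 0 1 0 0; 0 4 2 0; 0 0 0 1]
det M = 4; M⁻¹ = [1/2 -2 1/2 0; 0 1 0 0; 0 -2 1/2 0; 0 0 0 1]
M⁻¹ · (-2/5, 4, 82/5)ᵀ = (0, 4, 1/5)ᵀ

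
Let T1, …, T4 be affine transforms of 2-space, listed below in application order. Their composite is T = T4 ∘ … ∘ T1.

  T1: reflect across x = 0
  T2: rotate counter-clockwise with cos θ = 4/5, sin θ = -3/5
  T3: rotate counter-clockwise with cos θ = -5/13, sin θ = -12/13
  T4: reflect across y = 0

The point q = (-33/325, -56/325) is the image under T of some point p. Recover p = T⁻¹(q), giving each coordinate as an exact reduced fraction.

p = (0, -1/5)

T1 = [-1 0 0; 0 1 0; 0 0 1]
T2·T1 = [-4/5 3/5 0; 3/5 4/5 0; 0 0 1]
T3·…·T1 = [56/65 33/65 0; 33/65 -56/65 0; 0 0 1]
T4·…·T1 = [56/65 33/65 0; -33/65 56/65 0; 0 0 1]
det M = 1; M⁻¹ = [56/65 -33/65 0; 33/65 56/65 0; 0 0 1]
M⁻¹ · (-33/325, -56/325)ᵀ = (0, -1/5)ᵀ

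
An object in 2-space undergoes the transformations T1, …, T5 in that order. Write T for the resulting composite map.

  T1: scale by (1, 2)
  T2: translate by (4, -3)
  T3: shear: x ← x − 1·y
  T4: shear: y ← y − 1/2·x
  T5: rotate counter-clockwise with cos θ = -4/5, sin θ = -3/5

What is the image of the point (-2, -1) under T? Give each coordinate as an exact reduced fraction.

T1 scale by (1, 2): (-2, -1) → (-2, -2)
T2 translate by (4, -3): (-2, -2) → (2, -5)
T3 shear: x ← x − 1·y: (2, -5) → (7, -5)
T4 shear: y ← y − 1/2·x: (7, -5) → (7, -17/2)
T5 rotate counter-clockwise with cos θ = -4/5, sin θ = -3/5: (7, -17/2) → (-107/10, 13/5)

T(p) = (-107/10, 13/5)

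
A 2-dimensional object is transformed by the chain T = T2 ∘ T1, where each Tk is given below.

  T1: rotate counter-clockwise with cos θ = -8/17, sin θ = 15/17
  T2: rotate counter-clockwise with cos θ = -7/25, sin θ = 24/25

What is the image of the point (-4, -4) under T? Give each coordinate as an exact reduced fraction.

T(p) = (28/425, 2404/425)

T1 rotate counter-clockwise with cos θ = -8/17, sin θ = 15/17: (-4, -4) → (92/17, -28/17)
T2 rotate counter-clockwise with cos θ = -7/25, sin θ = 24/25: (92/17, -28/17) → (28/425, 2404/425)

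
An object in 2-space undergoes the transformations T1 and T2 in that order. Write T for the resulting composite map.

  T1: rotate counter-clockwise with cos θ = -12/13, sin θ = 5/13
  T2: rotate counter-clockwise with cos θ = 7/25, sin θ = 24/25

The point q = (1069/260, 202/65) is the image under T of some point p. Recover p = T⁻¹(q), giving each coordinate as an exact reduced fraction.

p = (-5, 5/4)

T1 = [-12/13 -5/13 0; 5/13 -12/13 0; 0 0 1]
T2·T1 = [-204/325 253/325 0; -253/325 -204/325 0; 0 0 1]
det M = 1; M⁻¹ = [-204/325 -253/325 0; 253/325 -204/325 0; 0 0 1]
M⁻¹ · (1069/260, 202/65)ᵀ = (-5, 5/4)ᵀ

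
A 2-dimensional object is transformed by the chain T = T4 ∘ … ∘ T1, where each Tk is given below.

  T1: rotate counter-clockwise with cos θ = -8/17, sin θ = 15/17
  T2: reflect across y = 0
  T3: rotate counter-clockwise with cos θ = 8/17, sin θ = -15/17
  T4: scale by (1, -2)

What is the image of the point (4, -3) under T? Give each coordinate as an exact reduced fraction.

T1 rotate counter-clockwise with cos θ = -8/17, sin θ = 15/17: (4, -3) → (13/17, 84/17)
T2 reflect across y = 0: (13/17, 84/17) → (13/17, -84/17)
T3 rotate counter-clockwise with cos θ = 8/17, sin θ = -15/17: (13/17, -84/17) → (-4, -3)
T4 scale by (1, -2): (-4, -3) → (-4, 6)

T(p) = (-4, 6)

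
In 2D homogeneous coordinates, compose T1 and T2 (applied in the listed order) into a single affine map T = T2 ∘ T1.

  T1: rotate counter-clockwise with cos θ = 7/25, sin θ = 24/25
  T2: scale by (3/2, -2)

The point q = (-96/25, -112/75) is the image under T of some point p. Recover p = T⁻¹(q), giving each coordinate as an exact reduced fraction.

T1 = [7/25 -24/25 0; 24/25 7/25 0; 0 0 1]
T2·T1 = [21/50 -36/25 0; -48/25 -14/25 0; 0 0 1]
det M = -3; M⁻¹ = [14/75 -12/25 0; -16/25 -7/50 0; 0 0 1]
M⁻¹ · (-96/25, -112/75)ᵀ = (0, 8/3)ᵀ

p = (0, 8/3)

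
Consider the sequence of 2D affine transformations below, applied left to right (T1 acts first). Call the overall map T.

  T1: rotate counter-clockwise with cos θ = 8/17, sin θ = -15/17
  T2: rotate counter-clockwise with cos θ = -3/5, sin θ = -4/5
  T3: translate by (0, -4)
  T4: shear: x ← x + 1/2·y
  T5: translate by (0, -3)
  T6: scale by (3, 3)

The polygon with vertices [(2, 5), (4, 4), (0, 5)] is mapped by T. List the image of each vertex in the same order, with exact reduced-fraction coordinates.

image vertices: (-360/17, -2967/85), (-420/17, -2637/85), (-267/17, -609/17)

T1 rotate counter-clockwise with cos θ = 8/17, sin θ = -15/17: (2, 5) → (91/17, 10/17); (4, 4) → (92/17, -28/17); (0, 5) → (75/17, 40/17)
T2 rotate counter-clockwise with cos θ = -3/5, sin θ = -4/5: (91/17, 10/17) → (-233/85, -394/85); (92/17, -28/17) → (-388/85, -284/85); (75/17, 40/17) → (-13/17, -84/17)
T3 translate by (0, -4): (-233/85, -394/85) → (-233/85, -734/85); (-388/85, -284/85) → (-388/85, -624/85); (-13/17, -84/17) → (-13/17, -152/17)
T4 shear: x ← x + 1/2·y: (-233/85, -734/85) → (-120/17, -734/85); (-388/85, -624/85) → (-140/17, -624/85); (-13/17, -152/17) → (-89/17, -152/17)
T5 translate by (0, -3): (-120/17, -734/85) → (-120/17, -989/85); (-140/17, -624/85) → (-140/17, -879/85); (-89/17, -152/17) → (-89/17, -203/17)
T6 scale by (3, 3): (-120/17, -989/85) → (-360/17, -2967/85); (-140/17, -879/85) → (-420/17, -2637/85); (-89/17, -203/17) → (-267/17, -609/17)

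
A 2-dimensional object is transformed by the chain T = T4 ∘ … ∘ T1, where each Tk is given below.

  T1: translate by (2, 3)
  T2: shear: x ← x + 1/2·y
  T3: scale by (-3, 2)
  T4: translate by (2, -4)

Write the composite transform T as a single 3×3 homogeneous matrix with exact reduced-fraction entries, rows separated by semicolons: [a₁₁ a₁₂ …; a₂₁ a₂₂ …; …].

T = [-3 -3/2 -17/2; 0 2 2; 0 0 1]

T1 = [1 0 2; 0 1 3; 0 0 1]
T2·T1 = [1 1/2 7/2; 0 1 3; 0 0 1]
T3·…·T1 = [-3 -3/2 -21/2; 0 2 6; 0 0 1]
T4·…·T1 = [-3 -3/2 -17/2; 0 2 2; 0 0 1]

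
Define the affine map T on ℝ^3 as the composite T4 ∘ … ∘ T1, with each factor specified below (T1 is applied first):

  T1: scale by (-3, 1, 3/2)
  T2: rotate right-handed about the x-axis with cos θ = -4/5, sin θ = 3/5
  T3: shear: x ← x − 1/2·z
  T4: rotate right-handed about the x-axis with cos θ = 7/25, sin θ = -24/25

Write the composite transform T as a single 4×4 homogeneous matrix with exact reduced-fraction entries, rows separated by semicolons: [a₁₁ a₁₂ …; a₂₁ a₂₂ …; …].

T1 = [-3 0 0 0; 0 1 0 0; 0 0 3/2 0; 0 0 0 1]
T2·T1 = [-3 0 0 0; 0 -4/5 -9/10 0; 0 3/5 -6/5 0; 0 0 0 1]
T3·…·T1 = [-3 -3/10 3/5 0; 0 -4/5 -9/10 0; 0 3/5 -6/5 0; 0 0 0 1]
T4·…·T1 = [-3 -3/10 3/5 0; 0 44/125 -351/250 0; 0 117/125 66/125 0; 0 0 0 1]

T = [-3 -3/10 3/5 0; 0 44/125 -351/250 0; 0 117/125 66/125 0; 0 0 0 1]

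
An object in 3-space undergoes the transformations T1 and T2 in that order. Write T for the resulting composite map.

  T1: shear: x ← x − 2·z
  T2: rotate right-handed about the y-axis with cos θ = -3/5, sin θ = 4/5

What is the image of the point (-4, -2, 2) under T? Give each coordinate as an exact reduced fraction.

T1 shear: x ← x − 2·z: (-4, -2, 2) → (-8, -2, 2)
T2 rotate right-handed about the y-axis with cos θ = -3/5, sin θ = 4/5: (-8, -2, 2) → (32/5, -2, 26/5)

T(p) = (32/5, -2, 26/5)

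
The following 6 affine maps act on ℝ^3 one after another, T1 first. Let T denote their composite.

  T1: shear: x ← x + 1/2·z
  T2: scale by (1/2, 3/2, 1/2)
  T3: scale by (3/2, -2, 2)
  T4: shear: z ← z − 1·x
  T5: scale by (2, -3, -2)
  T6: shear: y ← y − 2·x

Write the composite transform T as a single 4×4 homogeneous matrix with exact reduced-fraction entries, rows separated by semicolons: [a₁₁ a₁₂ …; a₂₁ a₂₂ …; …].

T = [3/2 0 3/4 0; -3 9 -3/2 0; 3/2 0 -5/4 0; 0 0 0 1]

T1 = [1 0 1/2 0; 0 1 0 0; 0 0 1 0; 0 0 0 1]
T2·T1 = [1/2 0 1/4 0; 0 3/2 0 0; 0 0 1/2 0; 0 0 0 1]
T3·…·T1 = [3/4 0 3/8 0; 0 -3 0 0; 0 0 1 0; 0 0 0 1]
T4·…·T1 = [3/4 0 3/8 0; 0 -3 0 0; -3/4 0 5/8 0; 0 0 0 1]
T5·…·T1 = [3/2 0 3/4 0; 0 9 0 0; 3/2 0 -5/4 0; 0 0 0 1]
T6·…·T1 = [3/2 0 3/4 0; -3 9 -3/2 0; 3/2 0 -5/4 0; 0 0 0 1]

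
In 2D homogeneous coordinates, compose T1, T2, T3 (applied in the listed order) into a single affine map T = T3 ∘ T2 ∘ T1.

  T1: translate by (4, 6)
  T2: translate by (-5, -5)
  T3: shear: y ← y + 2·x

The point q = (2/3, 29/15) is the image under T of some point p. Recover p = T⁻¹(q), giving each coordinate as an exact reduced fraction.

p = (5/3, -2/5)

T1 = [1 0 4; 0 1 6; 0 0 1]
T2·T1 = [1 0 -1; 0 1 1; 0 0 1]
T3·…·T1 = [1 0 -1; 2 1 -1; 0 0 1]
det M = 1; M⁻¹ = [1 0 1; -2 1 -1; 0 0 1]
M⁻¹ · (2/3, 29/15)ᵀ = (5/3, -2/5)ᵀ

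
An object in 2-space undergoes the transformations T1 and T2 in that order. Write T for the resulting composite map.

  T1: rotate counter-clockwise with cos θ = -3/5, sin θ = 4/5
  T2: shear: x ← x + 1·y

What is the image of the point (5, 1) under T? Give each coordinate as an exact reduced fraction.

T1 rotate counter-clockwise with cos θ = -3/5, sin θ = 4/5: (5, 1) → (-19/5, 17/5)
T2 shear: x ← x + 1·y: (-19/5, 17/5) → (-2/5, 17/5)

T(p) = (-2/5, 17/5)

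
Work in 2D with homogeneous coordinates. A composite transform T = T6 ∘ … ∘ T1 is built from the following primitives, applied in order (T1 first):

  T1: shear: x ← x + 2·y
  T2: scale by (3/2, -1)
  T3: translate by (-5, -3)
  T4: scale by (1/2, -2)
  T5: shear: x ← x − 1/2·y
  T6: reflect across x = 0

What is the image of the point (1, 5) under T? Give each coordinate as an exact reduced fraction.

T(p) = (9/4, 16)

T1 shear: x ← x + 2·y: (1, 5) → (11, 5)
T2 scale by (3/2, -1): (11, 5) → (33/2, -5)
T3 translate by (-5, -3): (33/2, -5) → (23/2, -8)
T4 scale by (1/2, -2): (23/2, -8) → (23/4, 16)
T5 shear: x ← x − 1/2·y: (23/4, 16) → (-9/4, 16)
T6 reflect across x = 0: (-9/4, 16) → (9/4, 16)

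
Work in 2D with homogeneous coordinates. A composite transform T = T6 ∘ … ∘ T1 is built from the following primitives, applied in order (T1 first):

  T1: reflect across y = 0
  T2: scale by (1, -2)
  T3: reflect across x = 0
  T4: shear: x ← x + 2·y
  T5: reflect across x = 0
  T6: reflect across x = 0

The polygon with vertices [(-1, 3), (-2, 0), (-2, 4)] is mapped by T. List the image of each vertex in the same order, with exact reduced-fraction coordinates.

image vertices: (13, 6), (2, 0), (18, 8)

T1 reflect across y = 0: (-1, 3) → (-1, -3); (-2, 0) → (-2, 0); (-2, 4) → (-2, -4)
T2 scale by (1, -2): (-1, -3) → (-1, 6); (-2, 0) → (-2, 0); (-2, -4) → (-2, 8)
T3 reflect across x = 0: (-1, 6) → (1, 6); (-2, 0) → (2, 0); (-2, 8) → (2, 8)
T4 shear: x ← x + 2·y: (1, 6) → (13, 6); (2, 0) → (2, 0); (2, 8) → (18, 8)
T5 reflect across x = 0: (13, 6) → (-13, 6); (2, 0) → (-2, 0); (18, 8) → (-18, 8)
T6 reflect across x = 0: (-13, 6) → (13, 6); (-2, 0) → (2, 0); (-18, 8) → (18, 8)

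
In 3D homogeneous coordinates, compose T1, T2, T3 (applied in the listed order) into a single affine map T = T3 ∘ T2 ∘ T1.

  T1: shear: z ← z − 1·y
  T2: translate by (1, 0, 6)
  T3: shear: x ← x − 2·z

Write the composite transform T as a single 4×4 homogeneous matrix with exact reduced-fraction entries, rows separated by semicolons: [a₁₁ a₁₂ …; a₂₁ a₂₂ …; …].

T = [1 2 -2 -11; 0 1 0 0; 0 -1 1 6; 0 0 0 1]

T1 = [1 0 0 0; 0 1 0 0; 0 -1 1 0; 0 0 0 1]
T2·T1 = [1 0 0 1; 0 1 0 0; 0 -1 1 6; 0 0 0 1]
T3·…·T1 = [1 2 -2 -11; 0 1 0 0; 0 -1 1 6; 0 0 0 1]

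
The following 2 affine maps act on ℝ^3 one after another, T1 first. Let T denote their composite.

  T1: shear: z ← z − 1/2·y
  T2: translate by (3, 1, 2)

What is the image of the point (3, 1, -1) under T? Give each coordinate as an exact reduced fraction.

T1 shear: z ← z − 1/2·y: (3, 1, -1) → (3, 1, -3/2)
T2 translate by (3, 1, 2): (3, 1, -3/2) → (6, 2, 1/2)

T(p) = (6, 2, 1/2)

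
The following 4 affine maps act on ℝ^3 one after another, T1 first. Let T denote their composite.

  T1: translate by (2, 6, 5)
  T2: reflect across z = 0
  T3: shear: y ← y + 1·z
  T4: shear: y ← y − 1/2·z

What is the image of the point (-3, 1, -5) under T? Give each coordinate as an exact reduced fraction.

T1 translate by (2, 6, 5): (-3, 1, -5) → (-1, 7, 0)
T2 reflect across z = 0: (-1, 7, 0) → (-1, 7, 0)
T3 shear: y ← y + 1·z: (-1, 7, 0) → (-1, 7, 0)
T4 shear: y ← y − 1/2·z: (-1, 7, 0) → (-1, 7, 0)

T(p) = (-1, 7, 0)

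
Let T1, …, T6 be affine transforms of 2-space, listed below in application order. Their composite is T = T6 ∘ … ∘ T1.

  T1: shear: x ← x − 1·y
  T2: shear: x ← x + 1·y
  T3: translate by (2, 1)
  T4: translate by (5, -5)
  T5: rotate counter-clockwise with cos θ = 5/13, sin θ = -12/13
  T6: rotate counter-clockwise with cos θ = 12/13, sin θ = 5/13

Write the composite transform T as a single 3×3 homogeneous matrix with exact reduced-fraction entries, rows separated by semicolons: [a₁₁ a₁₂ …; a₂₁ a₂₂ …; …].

T = [120/169 119/169 28/13; -119/169 120/169 -101/13; 0 0 1]

T1 = [1 -1 0; 0 1 0; 0 0 1]
T2·T1 = [1 0 0; 0 1 0; 0 0 1]
T3·…·T1 = [1 0 2; 0 1 1; 0 0 1]
T4·…·T1 = [1 0 7; 0 1 -4; 0 0 1]
T5·…·T1 = [5/13 12/13 -1; -12/13 5/13 -8; 0 0 1]
T6·…·T1 = [120/169 119/169 28/13; -119/169 120/169 -101/13; 0 0 1]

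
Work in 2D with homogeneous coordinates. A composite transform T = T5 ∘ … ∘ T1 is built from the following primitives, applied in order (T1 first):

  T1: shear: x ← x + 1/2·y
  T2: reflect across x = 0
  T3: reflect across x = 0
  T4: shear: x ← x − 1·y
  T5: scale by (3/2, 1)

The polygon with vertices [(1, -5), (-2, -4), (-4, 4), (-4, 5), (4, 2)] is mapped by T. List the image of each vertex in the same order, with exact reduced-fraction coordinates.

image vertices: (21/4, -5), (0, -4), (-9, 4), (-39/4, 5), (9/2, 2)

T1 shear: x ← x + 1/2·y: (1, -5) → (-3/2, -5); (-2, -4) → (-4, -4); (-4, 4) → (-2, 4); (-4, 5) → (-3/2, 5); (4, 2) → (5, 2)
T2 reflect across x = 0: (-3/2, -5) → (3/2, -5); (-4, -4) → (4, -4); (-2, 4) → (2, 4); (-3/2, 5) → (3/2, 5); (5, 2) → (-5, 2)
T3 reflect across x = 0: (3/2, -5) → (-3/2, -5); (4, -4) → (-4, -4); (2, 4) → (-2, 4); (3/2, 5) → (-3/2, 5); (-5, 2) → (5, 2)
T4 shear: x ← x − 1·y: (-3/2, -5) → (7/2, -5); (-4, -4) → (0, -4); (-2, 4) → (-6, 4); (-3/2, 5) → (-13/2, 5); (5, 2) → (3, 2)
T5 scale by (3/2, 1): (7/2, -5) → (21/4, -5); (0, -4) → (0, -4); (-6, 4) → (-9, 4); (-13/2, 5) → (-39/4, 5); (3, 2) → (9/2, 2)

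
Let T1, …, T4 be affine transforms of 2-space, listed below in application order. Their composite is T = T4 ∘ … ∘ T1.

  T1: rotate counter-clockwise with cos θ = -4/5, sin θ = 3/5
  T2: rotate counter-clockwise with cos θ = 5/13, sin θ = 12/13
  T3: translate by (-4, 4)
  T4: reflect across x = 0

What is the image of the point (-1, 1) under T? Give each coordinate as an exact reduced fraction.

T1 rotate counter-clockwise with cos θ = -4/5, sin θ = 3/5: (-1, 1) → (1/5, -7/5)
T2 rotate counter-clockwise with cos θ = 5/13, sin θ = 12/13: (1/5, -7/5) → (89/65, -23/65)
T3 translate by (-4, 4): (89/65, -23/65) → (-171/65, 237/65)
T4 reflect across x = 0: (-171/65, 237/65) → (171/65, 237/65)

T(p) = (171/65, 237/65)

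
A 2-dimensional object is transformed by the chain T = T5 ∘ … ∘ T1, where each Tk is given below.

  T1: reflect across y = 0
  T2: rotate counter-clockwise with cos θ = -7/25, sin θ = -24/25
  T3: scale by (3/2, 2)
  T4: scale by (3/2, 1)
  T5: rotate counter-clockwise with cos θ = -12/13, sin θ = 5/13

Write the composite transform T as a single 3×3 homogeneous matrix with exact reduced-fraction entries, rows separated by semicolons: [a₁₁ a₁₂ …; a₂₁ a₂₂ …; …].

T1 = [1 0 0; 0 -1 0; 0 0 1]
T2·T1 = [-7/25 -24/25 0; -24/25 7/25 0; 0 0 1]
T3·…·T1 = [-21/50 -36/25 0; -48/25 14/25 0; 0 0 1]
T4·…·T1 = [-63/100 -54/25 0; -48/25 14/25 0; 0 0 1]
T5·…·T1 = [33/25 578/325 0; 153/100 -438/325 0; 0 0 1]

T = [33/25 578/325 0; 153/100 -438/325 0; 0 0 1]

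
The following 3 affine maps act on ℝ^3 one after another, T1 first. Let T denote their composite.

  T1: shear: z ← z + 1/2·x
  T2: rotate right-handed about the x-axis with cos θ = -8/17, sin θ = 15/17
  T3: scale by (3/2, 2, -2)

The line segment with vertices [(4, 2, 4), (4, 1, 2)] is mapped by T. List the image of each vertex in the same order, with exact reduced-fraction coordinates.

T1 shear: z ← z + 1/2·x: (4, 2, 4) → (4, 2, 6); (4, 1, 2) → (4, 1, 4)
T2 rotate right-handed about the x-axis with cos θ = -8/17, sin θ = 15/17: (4, 2, 6) → (4, -106/17, -18/17); (4, 1, 4) → (4, -4, -1)
T3 scale by (3/2, 2, -2): (4, -106/17, -18/17) → (6, -212/17, 36/17); (4, -4, -1) → (6, -8, 2)

image vertices: (6, -212/17, 36/17), (6, -8, 2)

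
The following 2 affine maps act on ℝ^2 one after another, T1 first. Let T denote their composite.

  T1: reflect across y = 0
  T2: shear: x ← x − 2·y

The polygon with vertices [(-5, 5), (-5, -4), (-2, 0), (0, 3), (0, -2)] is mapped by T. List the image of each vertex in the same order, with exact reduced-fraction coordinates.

T1 reflect across y = 0: (-5, 5) → (-5, -5); (-5, -4) → (-5, 4); (-2, 0) → (-2, 0); (0, 3) → (0, -3); (0, -2) → (0, 2)
T2 shear: x ← x − 2·y: (-5, -5) → (5, -5); (-5, 4) → (-13, 4); (-2, 0) → (-2, 0); (0, -3) → (6, -3); (0, 2) → (-4, 2)

image vertices: (5, -5), (-13, 4), (-2, 0), (6, -3), (-4, 2)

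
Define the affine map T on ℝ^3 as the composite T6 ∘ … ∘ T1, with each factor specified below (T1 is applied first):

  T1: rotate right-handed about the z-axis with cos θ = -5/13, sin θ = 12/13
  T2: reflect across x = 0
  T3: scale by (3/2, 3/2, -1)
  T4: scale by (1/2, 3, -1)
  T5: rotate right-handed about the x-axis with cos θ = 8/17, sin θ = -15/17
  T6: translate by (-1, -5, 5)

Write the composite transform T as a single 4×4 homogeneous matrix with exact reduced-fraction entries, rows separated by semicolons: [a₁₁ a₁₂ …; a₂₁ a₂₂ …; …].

T = [15/52 9/13 0 -1; 432/221 -180/221 15/17 -5; -810/221 675/442 8/17 5; 0 0 0 1]

T1 = [-5/13 -12/13 0 0; 12/13 -5/13 0 0; 0 0 1 0; 0 0 0 1]
T2·T1 = [5/13 12/13 0 0; 12/13 -5/13 0 0; 0 0 1 0; 0 0 0 1]
T3·…·T1 = [15/26 18/13 0 0; 18/13 -15/26 0 0; 0 0 -1 0; 0 0 0 1]
T4·…·T1 = [15/52 9/13 0 0; 54/13 -45/26 0 0; 0 0 1 0; 0 0 0 1]
T5·…·T1 = [15/52 9/13 0 0; 432/221 -180/221 15/17 0; -810/221 675/442 8/17 0; 0 0 0 1]
T6·…·T1 = [15/52 9/13 0 -1; 432/221 -180/221 15/17 -5; -810/221 675/442 8/17 5; 0 0 0 1]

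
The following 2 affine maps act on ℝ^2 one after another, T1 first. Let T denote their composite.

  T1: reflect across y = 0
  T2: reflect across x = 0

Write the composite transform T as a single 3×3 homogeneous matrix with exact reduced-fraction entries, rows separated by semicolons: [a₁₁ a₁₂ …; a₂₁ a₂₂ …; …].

T = [-1 0 0; 0 -1 0; 0 0 1]

T1 = [1 0 0; 0 -1 0; 0 0 1]
T2·T1 = [-1 0 0; 0 -1 0; 0 0 1]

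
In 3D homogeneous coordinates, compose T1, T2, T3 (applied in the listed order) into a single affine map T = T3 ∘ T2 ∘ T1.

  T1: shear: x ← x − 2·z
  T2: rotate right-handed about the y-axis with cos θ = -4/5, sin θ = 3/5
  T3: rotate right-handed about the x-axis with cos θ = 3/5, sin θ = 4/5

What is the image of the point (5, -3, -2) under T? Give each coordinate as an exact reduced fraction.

T(p) = (-42/5, 31/25, -117/25)

T1 shear: x ← x − 2·z: (5, -3, -2) → (9, -3, -2)
T2 rotate right-handed about the y-axis with cos θ = -4/5, sin θ = 3/5: (9, -3, -2) → (-42/5, -3, -19/5)
T3 rotate right-handed about the x-axis with cos θ = 3/5, sin θ = 4/5: (-42/5, -3, -19/5) → (-42/5, 31/25, -117/25)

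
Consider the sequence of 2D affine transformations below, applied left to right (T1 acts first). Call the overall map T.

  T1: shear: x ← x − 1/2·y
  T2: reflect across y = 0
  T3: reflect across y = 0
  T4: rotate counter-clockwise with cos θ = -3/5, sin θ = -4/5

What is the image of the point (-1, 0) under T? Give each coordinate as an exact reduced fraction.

T1 shear: x ← x − 1/2·y: (-1, 0) → (-1, 0)
T2 reflect across y = 0: (-1, 0) → (-1, 0)
T3 reflect across y = 0: (-1, 0) → (-1, 0)
T4 rotate counter-clockwise with cos θ = -3/5, sin θ = -4/5: (-1, 0) → (3/5, 4/5)

T(p) = (3/5, 4/5)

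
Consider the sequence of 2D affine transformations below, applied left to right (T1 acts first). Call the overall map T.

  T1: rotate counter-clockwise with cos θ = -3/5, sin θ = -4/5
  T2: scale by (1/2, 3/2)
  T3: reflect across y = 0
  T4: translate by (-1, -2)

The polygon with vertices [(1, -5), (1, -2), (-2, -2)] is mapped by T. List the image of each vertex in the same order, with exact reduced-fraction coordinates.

image vertices: (-33/10, -53/10), (-21/10, -13/5), (-6/5, -31/5)

T1 rotate counter-clockwise with cos θ = -3/5, sin θ = -4/5: (1, -5) → (-23/5, 11/5); (1, -2) → (-11/5, 2/5); (-2, -2) → (-2/5, 14/5)
T2 scale by (1/2, 3/2): (-23/5, 11/5) → (-23/10, 33/10); (-11/5, 2/5) → (-11/10, 3/5); (-2/5, 14/5) → (-1/5, 21/5)
T3 reflect across y = 0: (-23/10, 33/10) → (-23/10, -33/10); (-11/10, 3/5) → (-11/10, -3/5); (-1/5, 21/5) → (-1/5, -21/5)
T4 translate by (-1, -2): (-23/10, -33/10) → (-33/10, -53/10); (-11/10, -3/5) → (-21/10, -13/5); (-1/5, -21/5) → (-6/5, -31/5)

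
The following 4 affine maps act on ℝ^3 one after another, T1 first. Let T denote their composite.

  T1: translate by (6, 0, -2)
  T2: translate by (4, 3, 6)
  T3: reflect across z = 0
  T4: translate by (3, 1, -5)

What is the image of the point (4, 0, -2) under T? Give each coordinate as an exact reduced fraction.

T(p) = (17, 4, -7)

T1 translate by (6, 0, -2): (4, 0, -2) → (10, 0, -4)
T2 translate by (4, 3, 6): (10, 0, -4) → (14, 3, 2)
T3 reflect across z = 0: (14, 3, 2) → (14, 3, -2)
T4 translate by (3, 1, -5): (14, 3, -2) → (17, 4, -7)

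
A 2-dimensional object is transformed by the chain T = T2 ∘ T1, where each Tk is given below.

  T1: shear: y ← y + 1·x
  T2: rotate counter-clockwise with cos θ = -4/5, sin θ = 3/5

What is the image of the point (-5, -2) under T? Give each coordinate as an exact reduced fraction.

T1 shear: y ← y + 1·x: (-5, -2) → (-5, -7)
T2 rotate counter-clockwise with cos θ = -4/5, sin θ = 3/5: (-5, -7) → (41/5, 13/5)

T(p) = (41/5, 13/5)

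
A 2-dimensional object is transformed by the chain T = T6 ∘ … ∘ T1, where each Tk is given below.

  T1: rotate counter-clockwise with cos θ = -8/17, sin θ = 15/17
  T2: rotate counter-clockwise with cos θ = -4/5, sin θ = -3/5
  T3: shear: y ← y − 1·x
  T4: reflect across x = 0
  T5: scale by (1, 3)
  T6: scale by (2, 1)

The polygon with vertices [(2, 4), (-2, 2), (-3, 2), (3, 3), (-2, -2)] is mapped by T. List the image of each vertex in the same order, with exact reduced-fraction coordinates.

image vertices: (-596/85, -186/85), (164/85, 924/85), (318/85, 1263/85), (-678/85, -648/85), (452/85, 432/85)

T1 rotate counter-clockwise with cos θ = -8/17, sin θ = 15/17: (2, 4) → (-76/17, -2/17); (-2, 2) → (-14/17, -46/17); (-3, 2) → (-6/17, -61/17); (3, 3) → (-69/17, 21/17); (-2, -2) → (46/17, -14/17)
T2 rotate counter-clockwise with cos θ = -4/5, sin θ = -3/5: (-76/17, -2/17) → (298/85, 236/85); (-14/17, -46/17) → (-82/85, 226/85); (-6/17, -61/17) → (-159/85, 262/85); (-69/17, 21/17) → (339/85, 123/85); (46/17, -14/17) → (-226/85, -82/85)
T3 shear: y ← y − 1·x: (298/85, 236/85) → (298/85, -62/85); (-82/85, 226/85) → (-82/85, 308/85); (-159/85, 262/85) → (-159/85, 421/85); (339/85, 123/85) → (339/85, -216/85); (-226/85, -82/85) → (-226/85, 144/85)
T4 reflect across x = 0: (298/85, -62/85) → (-298/85, -62/85); (-82/85, 308/85) → (82/85, 308/85); (-159/85, 421/85) → (159/85, 421/85); (339/85, -216/85) → (-339/85, -216/85); (-226/85, 144/85) → (226/85, 144/85)
T5 scale by (1, 3): (-298/85, -62/85) → (-298/85, -186/85); (82/85, 308/85) → (82/85, 924/85); (159/85, 421/85) → (159/85, 1263/85); (-339/85, -216/85) → (-339/85, -648/85); (226/85, 144/85) → (226/85, 432/85)
T6 scale by (2, 1): (-298/85, -186/85) → (-596/85, -186/85); (82/85, 924/85) → (164/85, 924/85); (159/85, 1263/85) → (318/85, 1263/85); (-339/85, -648/85) → (-678/85, -648/85); (226/85, 432/85) → (452/85, 432/85)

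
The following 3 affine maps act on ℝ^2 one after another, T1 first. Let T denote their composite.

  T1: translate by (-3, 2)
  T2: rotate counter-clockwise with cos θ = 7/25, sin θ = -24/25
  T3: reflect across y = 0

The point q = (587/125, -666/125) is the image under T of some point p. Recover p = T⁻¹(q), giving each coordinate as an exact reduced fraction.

T1 = [1 0 -3; 0 1 2; 0 0 1]
T2·T1 = [7/25 24/25 27/25; -24/25 7/25 86/25; 0 0 1]
T3·…·T1 = [7/25 24/25 27/25; 24/25 -7/25 -86/25; 0 0 1]
det M = -1; M⁻¹ = [7/25 24/25 3; 24/25 -7/25 -2; 0 0 1]
M⁻¹ · (587/125, -666/125)ᵀ = (-4/5, 4)ᵀ

p = (-4/5, 4)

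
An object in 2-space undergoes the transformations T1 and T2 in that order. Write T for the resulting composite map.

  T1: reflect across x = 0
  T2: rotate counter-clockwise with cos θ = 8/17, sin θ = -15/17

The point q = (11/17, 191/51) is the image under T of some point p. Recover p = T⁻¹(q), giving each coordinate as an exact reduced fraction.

p = (3, 7/3)

T1 = [-1 0 0; 0 1 0; 0 0 1]
T2·T1 = [-8/17 15/17 0; 15/17 8/17 0; 0 0 1]
det M = -1; M⁻¹ = [-8/17 15/17 0; 15/17 8/17 0; 0 0 1]
M⁻¹ · (11/17, 191/51)ᵀ = (3, 7/3)ᵀ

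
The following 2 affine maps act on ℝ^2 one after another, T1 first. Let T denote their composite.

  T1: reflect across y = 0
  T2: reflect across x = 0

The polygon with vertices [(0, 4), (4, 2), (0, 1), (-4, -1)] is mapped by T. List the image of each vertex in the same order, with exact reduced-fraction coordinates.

image vertices: (0, -4), (-4, -2), (0, -1), (4, 1)

T1 reflect across y = 0: (0, 4) → (0, -4); (4, 2) → (4, -2); (0, 1) → (0, -1); (-4, -1) → (-4, 1)
T2 reflect across x = 0: (0, -4) → (0, -4); (4, -2) → (-4, -2); (0, -1) → (0, -1); (-4, 1) → (4, 1)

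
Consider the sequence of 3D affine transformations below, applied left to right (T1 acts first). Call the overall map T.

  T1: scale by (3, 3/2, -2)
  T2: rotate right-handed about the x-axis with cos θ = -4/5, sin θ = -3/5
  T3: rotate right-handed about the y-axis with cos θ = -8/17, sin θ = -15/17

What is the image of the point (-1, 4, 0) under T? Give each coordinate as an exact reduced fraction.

T1 scale by (3, 3/2, -2): (-1, 4, 0) → (-3, 6, 0)
T2 rotate right-handed about the x-axis with cos θ = -4/5, sin θ = -3/5: (-3, 6, 0) → (-3, -24/5, -18/5)
T3 rotate right-handed about the y-axis with cos θ = -8/17, sin θ = -15/17: (-3, -24/5, -18/5) → (78/17, -24/5, -81/85)

T(p) = (78/17, -24/5, -81/85)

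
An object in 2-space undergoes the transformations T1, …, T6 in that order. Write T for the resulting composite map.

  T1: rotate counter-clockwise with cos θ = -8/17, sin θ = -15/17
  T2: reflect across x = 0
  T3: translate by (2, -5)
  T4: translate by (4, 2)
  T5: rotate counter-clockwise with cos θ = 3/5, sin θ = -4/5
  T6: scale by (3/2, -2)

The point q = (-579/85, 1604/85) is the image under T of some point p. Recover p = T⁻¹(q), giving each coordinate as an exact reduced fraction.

p = (5, 4)

T1 = [-8/17 15/17 0; -15/17 -8/17 0; 0 0 1]
T2·T1 = [8/17 -15/17 0; -15/17 -8/17 0; 0 0 1]
T3·…·T1 = [8/17 -15/17 2; -15/17 -8/17 -5; 0 0 1]
T4·…·T1 = [8/17 -15/17 6; -15/17 -8/17 -3; 0 0 1]
T5·…·T1 = [-36/85 -77/85 6/5; -77/85 36/85 -33/5; 0 0 1]
T6·…·T1 = [-54/85 -231/170 9/5; 154/85 -72/85 66/5; 0 0 1]
det M = 3; M⁻¹ = [-24/85 77/170 -93/17; -154/255 -18/85 66/17; 0 0 1]
M⁻¹ · (-579/85, 1604/85)ᵀ = (5, 4)ᵀ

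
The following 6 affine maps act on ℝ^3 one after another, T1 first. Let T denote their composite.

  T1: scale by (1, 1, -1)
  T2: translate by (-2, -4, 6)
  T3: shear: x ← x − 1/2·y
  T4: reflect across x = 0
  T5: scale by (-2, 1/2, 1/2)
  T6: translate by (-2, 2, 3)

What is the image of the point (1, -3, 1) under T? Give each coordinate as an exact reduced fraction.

T1 scale by (1, 1, -1): (1, -3, 1) → (1, -3, -1)
T2 translate by (-2, -4, 6): (1, -3, -1) → (-1, -7, 5)
T3 shear: x ← x − 1/2·y: (-1, -7, 5) → (5/2, -7, 5)
T4 reflect across x = 0: (5/2, -7, 5) → (-5/2, -7, 5)
T5 scale by (-2, 1/2, 1/2): (-5/2, -7, 5) → (5, -7/2, 5/2)
T6 translate by (-2, 2, 3): (5, -7/2, 5/2) → (3, -3/2, 11/2)

T(p) = (3, -3/2, 11/2)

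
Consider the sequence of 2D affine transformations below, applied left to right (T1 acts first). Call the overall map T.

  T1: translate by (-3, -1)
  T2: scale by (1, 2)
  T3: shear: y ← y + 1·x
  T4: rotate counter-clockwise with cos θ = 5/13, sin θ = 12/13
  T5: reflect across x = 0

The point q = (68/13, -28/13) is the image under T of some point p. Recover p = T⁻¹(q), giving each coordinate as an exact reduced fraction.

T1 = [1 0 -3; 0 1 -1; 0 0 1]
T2·T1 = [1 0 -3; 0 2 -2; 0 0 1]
T3·…·T1 = [1 0 -3; 1 2 -5; 0 0 1]
T4·…·T1 = [-7/13 -24/13 45/13; 17/13 10/13 -61/13; 0 0 1]
T5·…·T1 = [7/13 24/13 -45/13; 17/13 10/13 -61/13; 0 0 1]
det M = -2; M⁻¹ = [-5/13 12/13 3; 17/26 -7/26 1; 0 0 1]
M⁻¹ · (68/13, -28/13)ᵀ = (-1, 5)ᵀ

p = (-1, 5)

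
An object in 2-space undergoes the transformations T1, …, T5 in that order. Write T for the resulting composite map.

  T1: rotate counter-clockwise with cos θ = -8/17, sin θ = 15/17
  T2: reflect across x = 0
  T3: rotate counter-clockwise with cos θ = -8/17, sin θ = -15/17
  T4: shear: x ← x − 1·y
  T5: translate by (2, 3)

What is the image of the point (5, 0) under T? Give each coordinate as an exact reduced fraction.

T(p) = (2583/289, -333/289)

T1 rotate counter-clockwise with cos θ = -8/17, sin θ = 15/17: (5, 0) → (-40/17, 75/17)
T2 reflect across x = 0: (-40/17, 75/17) → (40/17, 75/17)
T3 rotate counter-clockwise with cos θ = -8/17, sin θ = -15/17: (40/17, 75/17) → (805/289, -1200/289)
T4 shear: x ← x − 1·y: (805/289, -1200/289) → (2005/289, -1200/289)
T5 translate by (2, 3): (2005/289, -1200/289) → (2583/289, -333/289)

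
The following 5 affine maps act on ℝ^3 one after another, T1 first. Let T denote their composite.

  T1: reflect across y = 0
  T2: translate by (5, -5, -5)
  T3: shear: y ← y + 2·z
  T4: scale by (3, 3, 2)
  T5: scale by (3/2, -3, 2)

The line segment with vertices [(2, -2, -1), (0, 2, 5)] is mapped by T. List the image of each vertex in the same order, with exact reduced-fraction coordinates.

T1 reflect across y = 0: (2, -2, -1) → (2, 2, -1); (0, 2, 5) → (0, -2, 5)
T2 translate by (5, -5, -5): (2, 2, -1) → (7, -3, -6); (0, -2, 5) → (5, -7, 0)
T3 shear: y ← y + 2·z: (7, -3, -6) → (7, -15, -6); (5, -7, 0) → (5, -7, 0)
T4 scale by (3, 3, 2): (7, -15, -6) → (21, -45, -12); (5, -7, 0) → (15, -21, 0)
T5 scale by (3/2, -3, 2): (21, -45, -12) → (63/2, 135, -24); (15, -21, 0) → (45/2, 63, 0)

image vertices: (63/2, 135, -24), (45/2, 63, 0)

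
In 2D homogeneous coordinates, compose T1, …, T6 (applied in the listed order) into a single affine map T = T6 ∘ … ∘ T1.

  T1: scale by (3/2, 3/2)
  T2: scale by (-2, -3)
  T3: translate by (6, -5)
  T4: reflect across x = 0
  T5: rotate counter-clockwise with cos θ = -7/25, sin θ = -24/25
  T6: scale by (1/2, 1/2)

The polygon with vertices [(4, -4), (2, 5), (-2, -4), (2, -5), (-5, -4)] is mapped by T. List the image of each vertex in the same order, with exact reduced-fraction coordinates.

image vertices: (27/5, -47/10), (-66/5, 77/20), (198/25, 197/50), (42/5, -49/20), (459/50, 413/50)

T1 scale by (3/2, 3/2): (4, -4) → (6, -6); (2, 5) → (3, 15/2); (-2, -4) → (-3, -6); (2, -5) → (3, -15/2); (-5, -4) → (-15/2, -6)
T2 scale by (-2, -3): (6, -6) → (-12, 18); (3, 15/2) → (-6, -45/2); (-3, -6) → (6, 18); (3, -15/2) → (-6, 45/2); (-15/2, -6) → (15, 18)
T3 translate by (6, -5): (-12, 18) → (-6, 13); (-6, -45/2) → (0, -55/2); (6, 18) → (12, 13); (-6, 45/2) → (0, 35/2); (15, 18) → (21, 13)
T4 reflect across x = 0: (-6, 13) → (6, 13); (0, -55/2) → (0, -55/2); (12, 13) → (-12, 13); (0, 35/2) → (0, 35/2); (21, 13) → (-21, 13)
T5 rotate counter-clockwise with cos θ = -7/25, sin θ = -24/25: (6, 13) → (54/5, -47/5); (0, -55/2) → (-132/5, 77/10); (-12, 13) → (396/25, 197/25); (0, 35/2) → (84/5, -49/10); (-21, 13) → (459/25, 413/25)
T6 scale by (1/2, 1/2): (54/5, -47/5) → (27/5, -47/10); (-132/5, 77/10) → (-66/5, 77/20); (396/25, 197/25) → (198/25, 197/50); (84/5, -49/10) → (42/5, -49/20); (459/25, 413/25) → (459/50, 413/50)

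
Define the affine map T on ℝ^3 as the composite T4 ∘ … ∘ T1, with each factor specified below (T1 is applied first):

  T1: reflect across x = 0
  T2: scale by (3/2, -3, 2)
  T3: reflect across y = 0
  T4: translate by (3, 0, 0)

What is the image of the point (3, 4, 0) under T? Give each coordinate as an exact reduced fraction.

T(p) = (-3/2, 12, 0)

T1 reflect across x = 0: (3, 4, 0) → (-3, 4, 0)
T2 scale by (3/2, -3, 2): (-3, 4, 0) → (-9/2, -12, 0)
T3 reflect across y = 0: (-9/2, -12, 0) → (-9/2, 12, 0)
T4 translate by (3, 0, 0): (-9/2, 12, 0) → (-3/2, 12, 0)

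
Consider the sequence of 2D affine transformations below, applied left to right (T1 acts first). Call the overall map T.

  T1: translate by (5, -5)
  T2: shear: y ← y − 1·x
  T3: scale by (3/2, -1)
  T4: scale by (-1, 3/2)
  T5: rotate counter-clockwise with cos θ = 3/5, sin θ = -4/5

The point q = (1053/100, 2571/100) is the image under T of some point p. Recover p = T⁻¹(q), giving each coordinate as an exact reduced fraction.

T1 = [1 0 5; 0 1 -5; 0 0 1]
T2·T1 = [1 0 5; -1 1 -10; 0 0 1]
T3·…·T1 = [3/2 0 15/2; 1 -1 10; 0 0 1]
T4·…·T1 = [-3/2 0 -15/2; 3/2 -3/2 15; 0 0 1]
T5·…·T1 = [3/10 -6/5 15/2; 21/10 -9/10 15; 0 0 1]
det M = 9/4; M⁻¹ = [-2/5 8/15 -5; -14/15 2/15 5; 0 0 1]
M⁻¹ · (1053/100, 2571/100)ᵀ = (9/2, -7/5)ᵀ

p = (9/2, -7/5)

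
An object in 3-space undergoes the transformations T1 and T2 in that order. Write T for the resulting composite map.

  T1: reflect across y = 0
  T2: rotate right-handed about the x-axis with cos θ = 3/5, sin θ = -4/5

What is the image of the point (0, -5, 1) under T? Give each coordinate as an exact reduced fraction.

T(p) = (0, 19/5, -17/5)

T1 reflect across y = 0: (0, -5, 1) → (0, 5, 1)
T2 rotate right-handed about the x-axis with cos θ = 3/5, sin θ = -4/5: (0, 5, 1) → (0, 19/5, -17/5)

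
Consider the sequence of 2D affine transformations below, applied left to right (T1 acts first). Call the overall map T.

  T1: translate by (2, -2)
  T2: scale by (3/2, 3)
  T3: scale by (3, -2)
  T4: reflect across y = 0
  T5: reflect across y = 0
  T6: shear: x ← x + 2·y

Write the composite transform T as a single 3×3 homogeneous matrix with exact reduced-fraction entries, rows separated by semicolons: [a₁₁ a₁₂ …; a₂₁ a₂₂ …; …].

T1 = [1 0 2; 0 1 -2; 0 0 1]
T2·T1 = [3/2 0 3; 0 3 -6; 0 0 1]
T3·…·T1 = [9/2 0 9; 0 -6 12; 0 0 1]
T4·…·T1 = [9/2 0 9; 0 6 -12; 0 0 1]
T5·…·T1 = [9/2 0 9; 0 -6 12; 0 0 1]
T6·…·T1 = [9/2 -12 33; 0 -6 12; 0 0 1]

T = [9/2 -12 33; 0 -6 12; 0 0 1]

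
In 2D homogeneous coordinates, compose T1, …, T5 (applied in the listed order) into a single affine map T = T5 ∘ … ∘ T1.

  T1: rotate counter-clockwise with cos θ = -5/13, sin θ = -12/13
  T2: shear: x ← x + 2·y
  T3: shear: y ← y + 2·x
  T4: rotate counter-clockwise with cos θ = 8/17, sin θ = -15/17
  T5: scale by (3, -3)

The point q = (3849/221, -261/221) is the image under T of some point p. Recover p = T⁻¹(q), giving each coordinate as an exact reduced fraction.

p = (-1, 1)

T1 = [-5/13 12/13 0; -12/13 -5/13 0; 0 0 1]
T2·T1 = [-29/13 2/13 0; -12/13 -5/13 0; 0 0 1]
T3·…·T1 = [-29/13 2/13 0; -70/13 -1/13 0; 0 0 1]
T4·…·T1 = [-1282/221 1/221 0; -125/221 -38/221 0; 0 0 1]
T5·…·T1 = [-3846/221 3/221 0; 375/221 114/221 0; 0 0 1]
det M = -9; M⁻¹ = [-38/663 1/663 0; 125/663 1282/663 0; 0 0 1]
M⁻¹ · (3849/221, -261/221)ᵀ = (-1, 1)ᵀ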